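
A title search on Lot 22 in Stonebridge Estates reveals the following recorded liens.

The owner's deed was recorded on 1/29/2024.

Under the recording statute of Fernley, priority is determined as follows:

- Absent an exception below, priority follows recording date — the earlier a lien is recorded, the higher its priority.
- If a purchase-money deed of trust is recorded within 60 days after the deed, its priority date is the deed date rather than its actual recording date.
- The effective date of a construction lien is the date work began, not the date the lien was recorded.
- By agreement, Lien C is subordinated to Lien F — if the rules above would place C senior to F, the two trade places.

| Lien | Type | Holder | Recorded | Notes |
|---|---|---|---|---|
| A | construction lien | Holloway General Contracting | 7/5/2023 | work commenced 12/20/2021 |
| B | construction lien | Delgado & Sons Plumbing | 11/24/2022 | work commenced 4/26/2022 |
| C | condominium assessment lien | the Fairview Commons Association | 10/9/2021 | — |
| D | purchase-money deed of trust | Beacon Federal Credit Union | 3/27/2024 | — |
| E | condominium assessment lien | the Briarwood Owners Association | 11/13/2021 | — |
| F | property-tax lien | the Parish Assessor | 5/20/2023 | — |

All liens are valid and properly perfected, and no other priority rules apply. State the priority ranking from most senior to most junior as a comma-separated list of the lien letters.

Effective dates after the stated exceptions: A relates back to 12/20/2021 (work commenced); B relates back to 4/26/2022 (work commenced); D was recorded within the 60-day window, so its effective date is the deed date 1/29/2024.
By effective date, earliest first: C (10/9/2021), E (11/13/2021), A (12/20/2021), B (4/26/2022), F (5/20/2023), D (1/29/2024).
Because C would otherwise rank above F, the subordination swaps them.

F, E, A, B, C, D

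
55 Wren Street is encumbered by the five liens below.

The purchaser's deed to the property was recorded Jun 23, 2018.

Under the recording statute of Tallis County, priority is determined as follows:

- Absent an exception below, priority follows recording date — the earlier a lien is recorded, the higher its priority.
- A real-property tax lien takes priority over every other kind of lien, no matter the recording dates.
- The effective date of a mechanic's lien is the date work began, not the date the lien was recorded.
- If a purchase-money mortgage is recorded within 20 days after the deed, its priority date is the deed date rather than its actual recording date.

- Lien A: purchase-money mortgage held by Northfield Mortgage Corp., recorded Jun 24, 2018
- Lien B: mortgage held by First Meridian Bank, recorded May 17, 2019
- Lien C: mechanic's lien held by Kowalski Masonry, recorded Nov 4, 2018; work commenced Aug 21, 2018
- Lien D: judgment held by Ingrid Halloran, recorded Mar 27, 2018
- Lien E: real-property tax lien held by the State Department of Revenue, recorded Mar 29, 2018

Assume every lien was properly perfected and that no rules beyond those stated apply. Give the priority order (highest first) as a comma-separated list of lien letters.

E, D, A, C, B

First, effective dates: A relates back to the deed date Jun 23, 2018; C is treated as recorded Aug 21, 2018, the work-commencement date.
E, as a real-property tax lien, has superpriority and ranks first.
Remaining liens by effective date: D (Mar 27, 2018), A (Jun 23, 2018), C (Aug 21, 2018), B (May 17, 2019).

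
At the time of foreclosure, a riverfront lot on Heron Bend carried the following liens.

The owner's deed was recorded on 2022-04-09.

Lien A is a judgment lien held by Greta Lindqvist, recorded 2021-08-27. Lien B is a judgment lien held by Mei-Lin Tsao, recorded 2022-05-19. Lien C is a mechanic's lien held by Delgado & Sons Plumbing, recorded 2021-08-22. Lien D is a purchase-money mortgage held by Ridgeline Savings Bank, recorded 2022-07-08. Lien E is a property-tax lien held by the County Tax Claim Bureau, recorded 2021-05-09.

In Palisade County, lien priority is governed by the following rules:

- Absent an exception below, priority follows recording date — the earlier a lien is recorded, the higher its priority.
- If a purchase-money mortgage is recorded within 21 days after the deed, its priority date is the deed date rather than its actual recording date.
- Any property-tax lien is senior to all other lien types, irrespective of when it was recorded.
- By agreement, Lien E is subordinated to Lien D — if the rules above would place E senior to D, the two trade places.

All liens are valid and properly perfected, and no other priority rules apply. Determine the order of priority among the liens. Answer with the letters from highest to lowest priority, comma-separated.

D, C, A, B, E

First, effective dates: D missed the 21-day window (90 days after the deed), so its recording date stands.
E is a property-tax lien, so it outranks all other liens regardless of date.
The other liens, earliest effective date first: C (2021-08-22), A (2021-08-27), B (2022-05-19), D (2022-07-08).
E is senior to D before the subordination, so the two trade places.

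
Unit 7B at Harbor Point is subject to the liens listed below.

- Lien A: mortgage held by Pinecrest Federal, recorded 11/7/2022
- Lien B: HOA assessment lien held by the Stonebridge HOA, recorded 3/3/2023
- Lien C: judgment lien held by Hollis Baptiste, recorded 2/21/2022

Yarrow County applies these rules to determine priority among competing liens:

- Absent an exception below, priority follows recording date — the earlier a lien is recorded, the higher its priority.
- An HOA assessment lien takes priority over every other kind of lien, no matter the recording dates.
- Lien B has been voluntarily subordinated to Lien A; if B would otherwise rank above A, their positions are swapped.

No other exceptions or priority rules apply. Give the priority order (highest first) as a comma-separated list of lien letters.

As an HOA assessment lien, B is senior to every other lien.
Ordering the rest by effective date: C (2/21/2022), A (11/7/2022).
B is senior to A before the subordination, so the two trade places.

A, C, B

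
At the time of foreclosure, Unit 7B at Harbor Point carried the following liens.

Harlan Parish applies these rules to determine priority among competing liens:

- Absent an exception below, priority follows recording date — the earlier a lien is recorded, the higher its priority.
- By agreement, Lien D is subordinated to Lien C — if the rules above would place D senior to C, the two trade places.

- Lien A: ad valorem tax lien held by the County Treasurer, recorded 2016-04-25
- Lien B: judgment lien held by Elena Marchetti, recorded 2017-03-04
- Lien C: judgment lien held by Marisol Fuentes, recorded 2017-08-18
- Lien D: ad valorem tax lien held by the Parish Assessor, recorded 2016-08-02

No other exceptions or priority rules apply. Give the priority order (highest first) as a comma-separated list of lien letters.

A, C, B, D

By effective date, earliest first: A (2016-04-25), D (2016-08-02), B (2017-03-04), C (2017-08-18).
D is senior to C before the subordination, so the two trade places.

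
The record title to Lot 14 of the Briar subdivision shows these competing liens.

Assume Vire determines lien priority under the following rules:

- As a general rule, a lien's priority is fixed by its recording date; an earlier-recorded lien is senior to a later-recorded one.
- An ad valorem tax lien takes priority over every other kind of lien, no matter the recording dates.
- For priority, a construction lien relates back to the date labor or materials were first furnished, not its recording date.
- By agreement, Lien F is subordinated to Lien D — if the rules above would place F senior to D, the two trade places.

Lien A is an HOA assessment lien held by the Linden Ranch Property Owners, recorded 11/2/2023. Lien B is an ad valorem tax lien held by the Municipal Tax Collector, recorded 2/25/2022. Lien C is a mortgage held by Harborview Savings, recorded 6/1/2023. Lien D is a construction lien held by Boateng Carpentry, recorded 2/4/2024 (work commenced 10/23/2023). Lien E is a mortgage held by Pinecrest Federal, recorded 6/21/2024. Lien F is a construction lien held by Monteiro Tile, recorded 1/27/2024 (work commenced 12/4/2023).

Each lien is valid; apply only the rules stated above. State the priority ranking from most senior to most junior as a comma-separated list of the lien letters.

Effective dates: D relates back to 10/23/2023 (work commenced); F is treated as recorded 12/4/2023, the work-commencement date.
As an ad valorem tax lien, B is senior to every other lien.
Remaining liens by effective date: C (6/1/2023), D (10/23/2023), A (11/2/2023), F (12/4/2023), E (6/21/2024).
Since F is not senior to D, the subordination leaves the order unchanged.

B, C, D, A, F, E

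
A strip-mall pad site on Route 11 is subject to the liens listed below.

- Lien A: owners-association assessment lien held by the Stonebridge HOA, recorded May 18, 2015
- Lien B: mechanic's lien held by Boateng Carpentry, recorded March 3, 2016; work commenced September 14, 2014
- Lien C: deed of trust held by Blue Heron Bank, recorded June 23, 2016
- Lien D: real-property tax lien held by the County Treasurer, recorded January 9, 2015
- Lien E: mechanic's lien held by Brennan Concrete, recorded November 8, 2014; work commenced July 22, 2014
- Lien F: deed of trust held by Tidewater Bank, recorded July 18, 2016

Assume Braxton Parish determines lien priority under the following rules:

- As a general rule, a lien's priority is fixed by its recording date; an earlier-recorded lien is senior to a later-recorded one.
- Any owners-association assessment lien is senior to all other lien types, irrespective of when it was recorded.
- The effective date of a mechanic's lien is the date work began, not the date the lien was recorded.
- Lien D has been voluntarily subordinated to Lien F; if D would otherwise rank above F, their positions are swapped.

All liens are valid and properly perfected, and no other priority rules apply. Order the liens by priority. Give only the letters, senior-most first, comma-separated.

A, E, B, F, C, D

Effective dates: B relates back to September 14, 2014 (work commenced); E's effective date is July 22, 2014, when work began.
A is an owners-association assessment lien and takes priority over every other lien.
Among the remaining liens, by effective date: E (July 22, 2014), B (September 14, 2014), D (January 9, 2015), C (June 23, 2016), F (July 18, 2016).
D would otherwise be senior to F, so under the subordination agreement D and F exchange positions.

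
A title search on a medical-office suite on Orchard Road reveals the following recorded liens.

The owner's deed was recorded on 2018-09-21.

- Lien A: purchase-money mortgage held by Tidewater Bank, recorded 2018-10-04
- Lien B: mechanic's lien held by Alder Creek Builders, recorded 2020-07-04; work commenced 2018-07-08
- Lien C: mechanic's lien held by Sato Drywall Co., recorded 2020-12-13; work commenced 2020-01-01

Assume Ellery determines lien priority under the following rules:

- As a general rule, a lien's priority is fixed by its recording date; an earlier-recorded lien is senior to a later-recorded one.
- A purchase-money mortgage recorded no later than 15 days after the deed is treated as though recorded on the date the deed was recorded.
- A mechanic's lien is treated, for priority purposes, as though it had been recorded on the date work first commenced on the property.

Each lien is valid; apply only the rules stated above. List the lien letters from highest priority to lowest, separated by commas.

B, A, C

Adjusting effective dates: A's effective date is the deed date, 2018-09-21; B relates back to 2018-07-08 (work commenced); C's effective date is 2020-01-01, when work began.
Ordering by effective date: B (2018-07-08), A (2018-09-21), C (2020-01-01).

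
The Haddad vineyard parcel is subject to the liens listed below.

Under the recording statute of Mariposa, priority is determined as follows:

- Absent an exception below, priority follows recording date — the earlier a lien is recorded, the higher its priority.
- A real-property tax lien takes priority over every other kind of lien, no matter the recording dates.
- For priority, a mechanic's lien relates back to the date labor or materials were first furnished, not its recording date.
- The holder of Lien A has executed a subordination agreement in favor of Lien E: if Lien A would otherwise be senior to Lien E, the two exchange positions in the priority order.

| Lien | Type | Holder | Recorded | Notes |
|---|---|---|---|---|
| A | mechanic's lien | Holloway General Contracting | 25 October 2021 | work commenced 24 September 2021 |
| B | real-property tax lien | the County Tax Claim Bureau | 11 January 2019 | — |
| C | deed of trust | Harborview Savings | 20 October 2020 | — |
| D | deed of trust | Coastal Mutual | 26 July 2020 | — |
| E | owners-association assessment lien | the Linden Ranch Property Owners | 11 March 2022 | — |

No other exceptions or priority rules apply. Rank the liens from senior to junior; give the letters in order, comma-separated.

B, D, C, E, A

First, effective dates: A's effective date is 24 September 2021, when work began.
B, as a real-property tax lien, has superpriority and ranks first.
Remaining liens by effective date: D (26 July 2020), C (20 October 2020), A (24 September 2021), E (11 March 2022).
A is senior to E before the subordination, so the two trade places.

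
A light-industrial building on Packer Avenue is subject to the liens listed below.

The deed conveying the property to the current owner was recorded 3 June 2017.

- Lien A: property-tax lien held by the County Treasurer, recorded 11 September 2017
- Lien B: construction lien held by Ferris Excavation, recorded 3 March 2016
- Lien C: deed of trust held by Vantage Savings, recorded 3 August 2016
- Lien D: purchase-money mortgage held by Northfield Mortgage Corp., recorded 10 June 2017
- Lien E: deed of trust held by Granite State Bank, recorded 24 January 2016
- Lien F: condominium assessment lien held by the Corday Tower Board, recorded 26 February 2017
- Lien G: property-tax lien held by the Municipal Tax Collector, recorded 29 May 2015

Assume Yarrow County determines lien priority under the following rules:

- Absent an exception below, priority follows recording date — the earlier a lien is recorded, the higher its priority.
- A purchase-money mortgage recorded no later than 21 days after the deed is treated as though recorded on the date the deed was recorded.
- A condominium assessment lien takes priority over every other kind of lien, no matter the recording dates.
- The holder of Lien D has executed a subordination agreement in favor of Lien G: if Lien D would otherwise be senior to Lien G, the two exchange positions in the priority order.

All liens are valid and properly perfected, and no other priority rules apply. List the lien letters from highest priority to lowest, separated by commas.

First, effective dates: D's effective date is the deed date, 3 June 2017.
F, as a condominium assessment lien, has superpriority and ranks first.
Remaining liens by effective date: G (29 May 2015), E (24 January 2016), B (3 March 2016), C (3 August 2016), D (3 June 2017), A (11 September 2017).
D already ranks below G; the subordination has no effect.

F, G, E, B, C, D, A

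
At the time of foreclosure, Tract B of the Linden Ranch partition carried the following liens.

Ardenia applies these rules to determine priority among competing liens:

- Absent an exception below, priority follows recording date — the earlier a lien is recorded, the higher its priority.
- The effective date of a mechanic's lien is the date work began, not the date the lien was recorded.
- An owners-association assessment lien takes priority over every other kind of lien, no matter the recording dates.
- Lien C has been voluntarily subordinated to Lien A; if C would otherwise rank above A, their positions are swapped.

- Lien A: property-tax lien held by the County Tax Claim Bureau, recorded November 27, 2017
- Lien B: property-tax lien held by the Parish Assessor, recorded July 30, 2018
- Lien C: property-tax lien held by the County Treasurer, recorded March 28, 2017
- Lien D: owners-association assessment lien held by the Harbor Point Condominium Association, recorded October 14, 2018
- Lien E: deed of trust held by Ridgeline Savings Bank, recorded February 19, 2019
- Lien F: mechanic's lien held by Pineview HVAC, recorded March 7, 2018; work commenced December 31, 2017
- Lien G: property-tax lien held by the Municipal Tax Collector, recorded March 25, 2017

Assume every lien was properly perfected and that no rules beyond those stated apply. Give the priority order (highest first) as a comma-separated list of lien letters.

Effective dates after the stated exceptions: F is treated as recorded December 31, 2017, the work-commencement date.
As an owners-association assessment lien, D is senior to every other lien.
Ordering the rest by effective date: G (March 25, 2017), C (March 28, 2017), A (November 27, 2017), F (December 31, 2017), B (July 30, 2018), E (February 19, 2019).
The subordination applies — C was senior to A — so C and A swap.

D, G, A, C, F, B, E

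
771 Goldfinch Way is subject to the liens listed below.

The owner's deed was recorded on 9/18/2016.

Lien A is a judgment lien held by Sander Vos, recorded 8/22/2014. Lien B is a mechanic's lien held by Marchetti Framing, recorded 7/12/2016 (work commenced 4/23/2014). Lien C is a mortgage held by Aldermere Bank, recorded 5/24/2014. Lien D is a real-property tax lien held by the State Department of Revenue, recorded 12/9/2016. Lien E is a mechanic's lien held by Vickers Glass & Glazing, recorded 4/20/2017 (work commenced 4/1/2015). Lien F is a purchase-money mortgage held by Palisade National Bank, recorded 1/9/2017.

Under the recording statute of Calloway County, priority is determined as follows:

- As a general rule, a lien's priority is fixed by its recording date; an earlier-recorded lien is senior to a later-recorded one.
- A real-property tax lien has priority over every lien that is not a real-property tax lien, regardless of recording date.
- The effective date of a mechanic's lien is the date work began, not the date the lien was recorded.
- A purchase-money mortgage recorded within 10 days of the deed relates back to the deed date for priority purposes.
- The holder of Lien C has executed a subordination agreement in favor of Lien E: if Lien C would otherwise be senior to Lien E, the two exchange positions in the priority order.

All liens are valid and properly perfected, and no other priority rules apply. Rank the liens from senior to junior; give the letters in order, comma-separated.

D, B, E, A, C, F

Effective dates after the stated exceptions: B relates back to 4/23/2014 (work commenced); E is treated as recorded 4/1/2015, the work-commencement date; F was recorded 113 days after the deed — beyond 10 days — so no relation-back applies.
D is a real-property tax lien and takes priority over every other lien.
The other liens, earliest effective date first: B (4/23/2014), C (5/24/2014), A (8/22/2014), E (4/1/2015), F (1/9/2017).
The subordination applies — C was senior to E — so C and E swap.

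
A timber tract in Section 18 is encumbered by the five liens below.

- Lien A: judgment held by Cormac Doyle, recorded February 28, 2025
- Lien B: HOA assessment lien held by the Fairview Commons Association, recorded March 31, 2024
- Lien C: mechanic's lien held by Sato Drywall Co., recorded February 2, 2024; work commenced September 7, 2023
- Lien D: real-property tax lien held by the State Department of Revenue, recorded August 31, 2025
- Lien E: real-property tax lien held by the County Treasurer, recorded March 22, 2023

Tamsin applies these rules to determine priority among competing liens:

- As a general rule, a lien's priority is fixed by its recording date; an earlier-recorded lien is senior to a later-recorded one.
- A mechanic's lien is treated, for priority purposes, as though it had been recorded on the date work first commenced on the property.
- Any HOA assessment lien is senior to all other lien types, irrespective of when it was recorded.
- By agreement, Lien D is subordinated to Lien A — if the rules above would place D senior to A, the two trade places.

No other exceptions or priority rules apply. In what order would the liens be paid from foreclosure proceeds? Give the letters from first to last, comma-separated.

Effective dates: C is treated as recorded September 7, 2023, the work-commencement date.
As an HOA assessment lien, B is senior to every other lien.
Ordering the rest by effective date: E (March 22, 2023), C (September 7, 2023), A (February 28, 2025), D (August 31, 2025).
D is already junior to A, so the subordination agreement changes nothing.

B, E, C, A, D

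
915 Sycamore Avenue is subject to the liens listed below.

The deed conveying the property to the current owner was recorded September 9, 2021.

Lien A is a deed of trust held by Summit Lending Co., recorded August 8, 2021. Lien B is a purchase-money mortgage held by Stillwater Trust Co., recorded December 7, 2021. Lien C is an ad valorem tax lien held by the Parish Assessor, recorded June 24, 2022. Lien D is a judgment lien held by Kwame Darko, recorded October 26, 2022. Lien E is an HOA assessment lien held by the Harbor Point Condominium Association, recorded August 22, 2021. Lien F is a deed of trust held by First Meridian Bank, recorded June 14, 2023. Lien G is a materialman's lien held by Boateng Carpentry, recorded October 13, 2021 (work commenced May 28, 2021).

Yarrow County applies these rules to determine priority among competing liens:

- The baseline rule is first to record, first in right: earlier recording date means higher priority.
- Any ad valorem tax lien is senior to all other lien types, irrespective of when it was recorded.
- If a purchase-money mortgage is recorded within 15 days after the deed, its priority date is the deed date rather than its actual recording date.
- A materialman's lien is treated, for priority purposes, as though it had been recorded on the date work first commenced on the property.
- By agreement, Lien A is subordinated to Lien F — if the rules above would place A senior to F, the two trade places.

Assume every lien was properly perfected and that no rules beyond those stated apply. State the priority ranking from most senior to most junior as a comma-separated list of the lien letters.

C, G, F, E, B, D, A

Adjusting effective dates: B was recorded 89 days after the deed, outside the 15-day window, so it keeps its recording date; G's effective date is May 28, 2021, when work began.
C is an ad valorem tax lien, so it outranks all other liens regardless of date.
Ordering the rest by effective date: G (May 28, 2021), A (August 8, 2021), E (August 22, 2021), B (December 7, 2021), D (October 26, 2022), F (June 14, 2023).
Because A would otherwise rank above F, the subordination swaps them.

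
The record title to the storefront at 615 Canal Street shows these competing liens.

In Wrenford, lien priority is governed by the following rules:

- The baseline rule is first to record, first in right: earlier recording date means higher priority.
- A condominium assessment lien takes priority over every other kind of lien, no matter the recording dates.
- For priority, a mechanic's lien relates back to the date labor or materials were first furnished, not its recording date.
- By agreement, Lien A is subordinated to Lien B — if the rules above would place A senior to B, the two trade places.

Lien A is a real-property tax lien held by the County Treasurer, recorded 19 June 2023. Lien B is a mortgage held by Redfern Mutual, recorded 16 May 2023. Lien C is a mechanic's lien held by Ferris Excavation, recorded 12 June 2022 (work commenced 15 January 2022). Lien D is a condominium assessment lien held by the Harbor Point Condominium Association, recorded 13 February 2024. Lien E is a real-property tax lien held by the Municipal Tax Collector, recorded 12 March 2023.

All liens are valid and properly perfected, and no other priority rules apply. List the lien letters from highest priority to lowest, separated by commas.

D, C, E, B, A

Effective dates after the stated exceptions: C relates back to 15 January 2022 (work commenced).
D, as a condominium assessment lien, has superpriority and ranks first.
Remaining liens by effective date: C (15 January 2022), E (12 March 2023), B (16 May 2023), A (19 June 2023).
Since A is not senior to B, the subordination leaves the order unchanged.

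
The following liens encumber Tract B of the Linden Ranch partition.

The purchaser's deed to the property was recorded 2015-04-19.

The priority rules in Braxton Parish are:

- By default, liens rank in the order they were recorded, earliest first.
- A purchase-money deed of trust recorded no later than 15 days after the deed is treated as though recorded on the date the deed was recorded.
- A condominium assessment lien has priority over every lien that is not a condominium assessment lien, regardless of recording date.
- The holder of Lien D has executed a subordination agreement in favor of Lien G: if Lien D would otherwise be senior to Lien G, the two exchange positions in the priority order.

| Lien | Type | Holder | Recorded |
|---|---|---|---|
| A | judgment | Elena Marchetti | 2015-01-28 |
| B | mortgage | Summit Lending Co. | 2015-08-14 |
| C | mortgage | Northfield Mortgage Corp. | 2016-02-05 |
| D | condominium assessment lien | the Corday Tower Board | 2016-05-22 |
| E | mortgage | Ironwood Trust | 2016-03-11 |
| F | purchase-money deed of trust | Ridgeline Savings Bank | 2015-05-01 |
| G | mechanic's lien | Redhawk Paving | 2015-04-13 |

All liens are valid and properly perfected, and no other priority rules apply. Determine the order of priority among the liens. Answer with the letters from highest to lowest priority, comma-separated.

Adjusting effective dates: F's effective date is the deed date, 2015-04-19.
As a condominium assessment lien, D is senior to every other lien.
The other liens, earliest effective date first: A (2015-01-28), G (2015-04-13), F (2015-04-19), B (2015-08-14), C (2016-02-05), E (2016-03-11).
Because D would otherwise rank above G, the subordination swaps them.

G, A, D, F, B, C, E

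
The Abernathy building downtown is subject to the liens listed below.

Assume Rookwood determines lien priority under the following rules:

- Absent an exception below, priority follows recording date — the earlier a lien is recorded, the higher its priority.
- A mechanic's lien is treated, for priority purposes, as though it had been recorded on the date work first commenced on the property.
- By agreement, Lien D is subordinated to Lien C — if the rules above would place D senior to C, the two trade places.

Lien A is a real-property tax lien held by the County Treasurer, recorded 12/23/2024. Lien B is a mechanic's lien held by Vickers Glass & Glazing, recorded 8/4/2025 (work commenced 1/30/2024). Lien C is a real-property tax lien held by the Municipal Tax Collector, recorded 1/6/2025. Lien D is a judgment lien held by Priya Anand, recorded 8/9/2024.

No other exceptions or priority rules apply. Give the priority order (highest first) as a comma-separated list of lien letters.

B, C, A, D

First, effective dates: B's effective date is 1/30/2024, when work began.
By effective date: B (1/30/2024), D (8/9/2024), A (12/23/2024), C (1/6/2025).
Because D would otherwise rank above C, the subordination swaps them.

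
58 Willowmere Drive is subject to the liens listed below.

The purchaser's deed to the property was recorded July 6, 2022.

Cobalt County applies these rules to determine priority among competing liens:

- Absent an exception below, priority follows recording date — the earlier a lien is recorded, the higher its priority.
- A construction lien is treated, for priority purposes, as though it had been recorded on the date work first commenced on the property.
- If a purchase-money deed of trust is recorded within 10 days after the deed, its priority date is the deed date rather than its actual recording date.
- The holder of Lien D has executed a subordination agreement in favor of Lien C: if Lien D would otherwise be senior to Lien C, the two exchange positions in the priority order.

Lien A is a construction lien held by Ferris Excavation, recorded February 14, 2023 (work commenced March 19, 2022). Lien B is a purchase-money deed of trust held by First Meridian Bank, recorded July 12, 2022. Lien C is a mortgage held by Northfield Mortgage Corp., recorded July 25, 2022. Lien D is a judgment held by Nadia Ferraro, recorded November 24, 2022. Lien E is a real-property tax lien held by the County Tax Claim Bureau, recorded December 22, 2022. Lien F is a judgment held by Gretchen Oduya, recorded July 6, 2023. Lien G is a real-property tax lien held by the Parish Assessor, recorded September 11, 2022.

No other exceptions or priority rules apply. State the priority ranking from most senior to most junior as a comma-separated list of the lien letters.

Adjusting effective dates: A is treated as recorded March 19, 2022, the work-commencement date; B was recorded within the 10-day window, so its effective date is the deed date July 6, 2022.
Sorted by effective date: A (March 19, 2022), B (July 6, 2022), C (July 25, 2022), G (September 11, 2022), D (November 24, 2022), E (December 22, 2022), F (July 6, 2023).
D is already junior to C, so the subordination agreement changes nothing.

A, B, C, G, D, E, F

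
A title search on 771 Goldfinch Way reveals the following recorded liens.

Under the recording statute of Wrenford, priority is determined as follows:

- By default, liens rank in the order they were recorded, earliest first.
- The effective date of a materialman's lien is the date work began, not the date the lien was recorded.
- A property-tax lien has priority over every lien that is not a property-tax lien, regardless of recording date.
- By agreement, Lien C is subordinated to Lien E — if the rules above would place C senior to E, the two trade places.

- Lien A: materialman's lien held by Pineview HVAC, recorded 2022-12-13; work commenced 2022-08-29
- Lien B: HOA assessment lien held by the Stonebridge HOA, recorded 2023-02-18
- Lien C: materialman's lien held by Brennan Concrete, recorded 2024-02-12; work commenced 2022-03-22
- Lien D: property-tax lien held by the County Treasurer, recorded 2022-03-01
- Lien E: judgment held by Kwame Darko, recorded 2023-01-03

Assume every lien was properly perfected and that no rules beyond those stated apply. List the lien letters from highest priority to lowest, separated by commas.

D, E, A, C, B

First, effective dates: A relates back to 2022-08-29 (work commenced); C's effective date is 2022-03-22, when work began.
D, as a property-tax lien, has superpriority and ranks first.
The other liens, earliest effective date first: C (2022-03-22), A (2022-08-29), E (2023-01-03), B (2023-02-18).
Because C would otherwise rank above E, the subordination swaps them.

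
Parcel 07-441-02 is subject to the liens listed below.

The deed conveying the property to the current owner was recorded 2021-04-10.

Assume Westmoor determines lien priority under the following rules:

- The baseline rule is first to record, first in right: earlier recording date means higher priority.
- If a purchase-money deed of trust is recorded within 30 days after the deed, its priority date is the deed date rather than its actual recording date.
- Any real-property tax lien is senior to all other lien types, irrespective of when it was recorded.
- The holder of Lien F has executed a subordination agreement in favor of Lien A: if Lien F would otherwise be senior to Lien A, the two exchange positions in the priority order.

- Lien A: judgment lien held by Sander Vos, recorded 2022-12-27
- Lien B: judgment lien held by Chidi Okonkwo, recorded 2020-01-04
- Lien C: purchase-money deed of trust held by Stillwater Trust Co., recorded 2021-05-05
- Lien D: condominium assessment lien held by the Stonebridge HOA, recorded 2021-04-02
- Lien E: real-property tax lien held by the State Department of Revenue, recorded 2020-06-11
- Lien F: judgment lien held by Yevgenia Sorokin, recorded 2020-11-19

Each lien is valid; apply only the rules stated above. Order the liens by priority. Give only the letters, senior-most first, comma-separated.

E, B, A, D, C, F

Effective dates after the stated exceptions: C relates back to the deed date 2021-04-10.
E is a real-property tax lien and takes priority over every other lien.
Remaining liens by effective date: B (2020-01-04), F (2020-11-19), D (2021-04-02), C (2021-04-10), A (2022-12-27).
The subordination applies — F was senior to A — so F and A swap.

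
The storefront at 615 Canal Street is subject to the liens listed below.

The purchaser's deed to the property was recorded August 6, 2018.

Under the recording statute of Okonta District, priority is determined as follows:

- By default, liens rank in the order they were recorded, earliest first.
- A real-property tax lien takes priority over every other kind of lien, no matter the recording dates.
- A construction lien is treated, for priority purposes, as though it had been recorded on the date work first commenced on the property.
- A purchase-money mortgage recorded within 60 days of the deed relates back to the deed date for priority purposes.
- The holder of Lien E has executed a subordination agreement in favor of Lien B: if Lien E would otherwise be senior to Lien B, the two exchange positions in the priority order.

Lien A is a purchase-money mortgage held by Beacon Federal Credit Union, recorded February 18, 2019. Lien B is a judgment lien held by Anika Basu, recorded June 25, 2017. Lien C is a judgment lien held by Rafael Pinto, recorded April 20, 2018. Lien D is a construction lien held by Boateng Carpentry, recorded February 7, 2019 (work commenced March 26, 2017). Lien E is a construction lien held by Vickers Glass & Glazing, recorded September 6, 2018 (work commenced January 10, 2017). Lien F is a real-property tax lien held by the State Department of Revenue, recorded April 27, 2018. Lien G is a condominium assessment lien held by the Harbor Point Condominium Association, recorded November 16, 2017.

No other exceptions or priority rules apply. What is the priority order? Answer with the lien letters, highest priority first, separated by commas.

F, B, D, E, G, C, A

First, effective dates: A was recorded 196 days after the deed — beyond 60 days — so no relation-back applies; D relates back to March 26, 2017 (work commenced); E is treated as recorded January 10, 2017, the work-commencement date.
F is a real-property tax lien, so it outranks all other liens regardless of date.
Among the remaining liens, by effective date: E (January 10, 2017), D (March 26, 2017), B (June 25, 2017), G (November 16, 2017), C (April 20, 2018), A (February 18, 2019).
E is senior to B before the subordination, so the two trade places.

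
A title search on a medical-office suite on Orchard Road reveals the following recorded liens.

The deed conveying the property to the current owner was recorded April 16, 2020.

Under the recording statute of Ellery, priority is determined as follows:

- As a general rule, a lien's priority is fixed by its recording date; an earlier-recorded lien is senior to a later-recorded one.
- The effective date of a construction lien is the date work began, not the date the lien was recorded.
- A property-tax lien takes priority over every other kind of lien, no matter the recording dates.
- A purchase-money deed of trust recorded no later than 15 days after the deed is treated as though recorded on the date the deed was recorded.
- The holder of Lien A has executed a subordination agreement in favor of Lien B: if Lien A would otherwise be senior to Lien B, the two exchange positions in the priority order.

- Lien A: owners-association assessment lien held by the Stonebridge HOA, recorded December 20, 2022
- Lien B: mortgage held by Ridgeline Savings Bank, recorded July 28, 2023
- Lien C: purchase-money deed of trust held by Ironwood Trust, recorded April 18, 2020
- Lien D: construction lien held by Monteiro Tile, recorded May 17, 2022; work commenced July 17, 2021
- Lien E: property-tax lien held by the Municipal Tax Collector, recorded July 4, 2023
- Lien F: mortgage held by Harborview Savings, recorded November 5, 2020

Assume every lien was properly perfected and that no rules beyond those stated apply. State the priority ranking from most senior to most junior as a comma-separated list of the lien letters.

Adjusting effective dates: C's effective date is the deed date, April 16, 2020; D's effective date is July 17, 2021, when work began.
E, as a property-tax lien, has superpriority and ranks first.
Among the remaining liens, by effective date: C (April 16, 2020), F (November 5, 2020), D (July 17, 2021), A (December 20, 2022), B (July 28, 2023).
A is senior to B before the subordination, so the two trade places.

E, C, F, D, B, A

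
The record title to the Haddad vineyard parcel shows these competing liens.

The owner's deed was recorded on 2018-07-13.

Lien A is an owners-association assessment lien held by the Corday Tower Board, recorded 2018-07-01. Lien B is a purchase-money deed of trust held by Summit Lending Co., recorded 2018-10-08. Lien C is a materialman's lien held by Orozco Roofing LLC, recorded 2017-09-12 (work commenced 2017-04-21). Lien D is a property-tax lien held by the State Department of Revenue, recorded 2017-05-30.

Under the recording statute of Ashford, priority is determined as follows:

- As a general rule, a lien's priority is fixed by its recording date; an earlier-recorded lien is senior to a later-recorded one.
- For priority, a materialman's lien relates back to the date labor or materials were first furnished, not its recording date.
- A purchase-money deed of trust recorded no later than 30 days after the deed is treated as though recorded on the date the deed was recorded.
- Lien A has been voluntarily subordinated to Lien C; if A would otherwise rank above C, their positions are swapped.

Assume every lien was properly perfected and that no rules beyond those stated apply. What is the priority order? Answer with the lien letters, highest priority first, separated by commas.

Effective dates: B missed the 30-day window (87 days after the deed), so its recording date stands; C relates back to 2017-04-21 (work commenced).
By effective date, earliest first: C (2017-04-21), D (2017-05-30), A (2018-07-01), B (2018-10-08).
A is already junior to C, so the subordination agreement changes nothing.

C, D, A, B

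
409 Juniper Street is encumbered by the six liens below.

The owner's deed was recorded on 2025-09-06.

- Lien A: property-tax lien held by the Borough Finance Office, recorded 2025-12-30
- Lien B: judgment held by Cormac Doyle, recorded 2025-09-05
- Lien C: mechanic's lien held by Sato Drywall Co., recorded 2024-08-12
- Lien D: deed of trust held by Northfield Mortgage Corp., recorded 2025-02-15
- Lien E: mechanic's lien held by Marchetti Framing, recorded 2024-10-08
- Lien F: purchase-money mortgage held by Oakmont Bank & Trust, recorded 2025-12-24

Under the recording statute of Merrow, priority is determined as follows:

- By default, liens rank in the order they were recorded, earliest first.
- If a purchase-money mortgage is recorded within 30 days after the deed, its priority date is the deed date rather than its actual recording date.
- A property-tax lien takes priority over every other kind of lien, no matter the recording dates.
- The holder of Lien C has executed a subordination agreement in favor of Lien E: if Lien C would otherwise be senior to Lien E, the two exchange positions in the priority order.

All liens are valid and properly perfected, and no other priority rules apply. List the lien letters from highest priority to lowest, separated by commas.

A, E, C, D, B, F

First, effective dates: F was recorded 109 days after the deed, outside the 30-day window, so it keeps its recording date.
A is a property-tax lien, so it outranks all other liens regardless of date.
Ordering the rest by effective date: C (2024-08-12), E (2024-10-08), D (2025-02-15), B (2025-09-05), F (2025-12-24).
C would otherwise be senior to E, so under the subordination agreement C and E exchange positions.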